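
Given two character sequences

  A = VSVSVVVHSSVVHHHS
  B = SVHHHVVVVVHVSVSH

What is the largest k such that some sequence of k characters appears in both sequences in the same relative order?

Match V at A[1]=B[6], then V at A[3]=B[7], then V at A[5]=B[8], then V at A[6]=B[9], then V at A[7]=B[10], then H at A[8]=B[11], then S at A[9]=B[13], then S at A[10]=B[15], then H at A[15]=B[16] — 9 characters in the same relative order in both. dp[16][16] = 9 confirms this is the maximum.

9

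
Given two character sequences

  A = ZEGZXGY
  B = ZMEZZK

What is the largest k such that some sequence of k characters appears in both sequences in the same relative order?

Taking Z [1,1] → E [2,3] → Z [4,5] gives a common subsequence of length 3. The LCS DP gives dp[7][6] = 3, so this is optimal.

3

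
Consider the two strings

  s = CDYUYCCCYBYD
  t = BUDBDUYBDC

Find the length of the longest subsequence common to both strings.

Pick D at s[2]=t[5] → U at s[4]=t[6] → Y at s[9]=t[7] → B at s[10]=t[8] → D at s[12]=t[9]; all 5 characters appear in both, in order, and the DP table's final entry dp[12][10] is also 5, so no common subsequence is longer.

5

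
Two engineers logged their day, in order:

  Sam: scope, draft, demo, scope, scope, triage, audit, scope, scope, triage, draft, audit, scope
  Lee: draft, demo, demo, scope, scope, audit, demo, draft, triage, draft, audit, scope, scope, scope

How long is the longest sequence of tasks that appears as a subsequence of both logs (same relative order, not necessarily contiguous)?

9

Pick draft at Sam[2]=Lee[1], then demo at Sam[3]=Lee[3], then scope at Sam[4]=Lee[4], then scope at Sam[5]=Lee[5], then triage at Sam[6]=Lee[9], then audit at Sam[7]=Lee[11], then scope at Sam[8]=Lee[12], then scope at Sam[9]=Lee[13], then scope at Sam[13]=Lee[14]; all 9 tasks appear in both, in order. Since dp[13][14] = 9, nothing longer is possible.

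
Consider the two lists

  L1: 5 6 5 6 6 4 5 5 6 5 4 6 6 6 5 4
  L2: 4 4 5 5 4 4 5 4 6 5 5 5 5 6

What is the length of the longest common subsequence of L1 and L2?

Pick 5 (L1 #1, L2 #7); then 6 (L1 #2, L2 #9); then 5 (L1 #3, L2 #10); then 5 (L1 #7, L2 #11); then 5 (L1 #8, L2 #12); then 5 (L1 #10, L2 #13); then 6 (L1 #14, L2 #14); all 7 values appear in both, in order. dp[16][14] = 7 confirms this is the maximum.

7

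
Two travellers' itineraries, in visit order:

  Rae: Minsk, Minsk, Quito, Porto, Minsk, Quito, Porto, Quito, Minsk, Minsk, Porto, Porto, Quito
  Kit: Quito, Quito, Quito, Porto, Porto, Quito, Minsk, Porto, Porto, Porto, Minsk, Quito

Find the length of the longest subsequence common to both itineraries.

8

Match Quito at Rae[3]=Kit[3] → Porto at Rae[4]=Kit[4] → Porto at Rae[7]=Kit[5] → Quito at Rae[8]=Kit[6] → Minsk at Rae[9]=Kit[7] → Porto at Rae[11]=Kit[9] → Porto at Rae[12]=Kit[10] → Quito at Rae[13]=Kit[12] — 8 stops in the same relative order in both. dp[13][12] = 8 confirms this is the maximum.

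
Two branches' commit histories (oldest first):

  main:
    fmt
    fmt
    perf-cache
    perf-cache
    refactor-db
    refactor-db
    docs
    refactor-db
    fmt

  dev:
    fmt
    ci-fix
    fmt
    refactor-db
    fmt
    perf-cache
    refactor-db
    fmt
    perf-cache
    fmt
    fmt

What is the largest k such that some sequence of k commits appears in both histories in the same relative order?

Taking fmt [1,3] → fmt [2,5] → perf-cache [3,6] → perf-cache [4,9] → fmt [9,11] gives a common subsequence of length 5, and the DP table's final entry dp[9][11] is also 5, so no common subsequence is longer.

5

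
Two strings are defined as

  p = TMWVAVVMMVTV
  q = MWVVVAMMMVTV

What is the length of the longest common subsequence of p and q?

10

Let dp[i][j] be the LCS length of the first i characters of p and the first j characters of q. dp[i][j] = dp[i-1][j-1]+1 when the i-th and j-th characters match, else max(dp[i-1][j], dp[i][j-1]).
    ·  M  W  V  V  V  A  M  M  M  V  T  V
 ·  0  0  0  0  0  0  0  0  0  0  0  0  0
 T  0  0  0  0  0  0  0  0  0  0  0  1  1
 M  0  1  1  1  1  1  1  1  1  1  1  1  1
 W  0  1  2  2  2  2  2  2  2  2  2  2  2
 V  0  1  2  3  3  3  3  3  3  3  3  3  3
 A  0  1  2  3  3  3  4  4  4  4  4  4  4
 V  0  1  2  3  4  4  4  4  4  4  5  5  5
 V  0  1  2  3  4  5  5  5  5  5  5  5  6
 M  0  1  2  3  4  5  5  6  6  6  6  6  6
 M  0  1  2  3  4  5  5  6  7  7  7  7  7
 V  0  1  2  3  4  5  5  6  7  7  8  8  8
 T  0  1  2  3  4  5  5  6  7  7  8  9  9
 V  0  1  2  3  4  5  5  6  7  7  8  9 10
dp[12][12] = 10. One LCS (by backtracking along matches): MWVVVMMVTV.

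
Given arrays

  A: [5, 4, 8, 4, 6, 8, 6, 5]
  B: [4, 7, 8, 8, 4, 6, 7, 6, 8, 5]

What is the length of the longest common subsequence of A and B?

Pick 4 at A[2]=B[1], then 8 at A[3]=B[4], then 4 at A[4]=B[5], then 6 at A[5]=B[8], then 8 at A[6]=B[9], then 5 at A[8]=B[10]; all 6 values appear in both, in order. The LCS DP gives dp[8][10] = 6, so this is optimal.

6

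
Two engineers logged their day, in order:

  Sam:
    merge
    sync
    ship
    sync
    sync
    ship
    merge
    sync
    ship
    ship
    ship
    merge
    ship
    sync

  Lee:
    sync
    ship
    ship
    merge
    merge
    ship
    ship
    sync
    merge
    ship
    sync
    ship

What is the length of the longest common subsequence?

One common subsequence of length 9: sync at Sam[2]=Lee[1], then ship at Sam[3]=Lee[2], then ship at Sam[6]=Lee[3], then merge at Sam[7]=Lee[5], then ship at Sam[9]=Lee[6], then ship at Sam[10]=Lee[7], then merge at Sam[12]=Lee[9], then ship at Sam[13]=Lee[10], then sync at Sam[14]=Lee[11]. dp[14][12] = 9 confirms this is the maximum.

9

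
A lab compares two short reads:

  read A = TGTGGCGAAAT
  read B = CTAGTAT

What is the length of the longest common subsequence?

5

Let dp[i][j] be the LCS length of the first i bases of read A and the first j bases of read B. dp[i][j] = dp[i-1][j-1]+1 when the i-th and j-th bases match, else max(dp[i-1][j], dp[i][j-1]).
    ·  C  T  A  G  T  A  T
 ·  0  0  0  0  0  0  0  0
 T  0  0  1  1  1  1  1  1
 G  0  0  1  1  2  2  2  2
 T  0  0  1  1  2  3  3  3
 G  0  0  1  1  2  3  3  3
 G  0  0  1  1  2  3  3  3
 C  0  1  1  1  2  3  3  3
 G  0  1  1  1  2  3  3  3
 A  0  1  1  2  2  3  4  4
 A  0  1  1  2  2  3  4  4
 A  0  1  1  2  2  3  4  4
 T  0  1  2  2  2  3  4  5
dp[11][7] = 5. One LCS (by backtracking along matches): TGTAT.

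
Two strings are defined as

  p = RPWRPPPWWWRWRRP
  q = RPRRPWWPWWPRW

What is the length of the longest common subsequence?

9

Taking R [1,1], P [2,2], R [4,4], P [5,5], P [7,8], W [8,9], W [9,10], R [11,12], W [12,13] gives a common subsequence of length 9. Since dp[15][13] = 9, nothing longer is possible.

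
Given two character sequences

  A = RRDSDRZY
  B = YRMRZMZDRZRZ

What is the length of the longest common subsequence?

5

Let dp[i][j] be the LCS length of the first i characters of A and the first j characters of B. dp[i][j] = dp[i-1][j-1]+1 when the i-th and j-th characters match, else max(dp[i-1][j], dp[i][j-1]).
    ·  Y  R  M  R  Z  M  Z  D  R  Z  R  Z
 ·  0  0  0  0  0  0  0  0  0  0  0  0  0
 R  0  0  1  1  1  1  1  1  1  1  1  1  1
 R  0  0  1  1  2  2  2  2  2  2  2  2  2
 D  0  0  1  1  2  2  2  2  3  3  3  3  3
 S  0  0  1  1  2  2  2  2  3  3  3  3  3
 D  0  0  1  1  2  2  2  2  3  3  3  3  3
 R  0  0  1  1  2  2  2  2  3  4  4  4  4
 Z  0  0  1  1  2  3  3  3  3  4  5  5  5
 Y  0  1  1  1  2  3  3  3  3  4  5  5  5
dp[8][12] = 5. One LCS (by backtracking along matches): RRDRZ.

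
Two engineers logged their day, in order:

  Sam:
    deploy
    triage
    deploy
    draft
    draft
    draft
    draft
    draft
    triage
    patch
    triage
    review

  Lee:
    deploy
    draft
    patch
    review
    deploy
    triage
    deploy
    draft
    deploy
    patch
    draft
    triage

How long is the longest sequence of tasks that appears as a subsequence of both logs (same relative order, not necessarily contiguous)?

Taking deploy [1,5], triage [2,6], deploy [3,7], draft [4,8], draft [8,11], triage [11,12] gives a common subsequence of length 6, and the DP table's final entry dp[12][12] is also 6, so no common subsequence is longer.

6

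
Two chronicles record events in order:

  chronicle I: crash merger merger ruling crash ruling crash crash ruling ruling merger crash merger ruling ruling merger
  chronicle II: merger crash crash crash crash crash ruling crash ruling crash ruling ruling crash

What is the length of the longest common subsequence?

Taking crash (chronicle I #1, chronicle II #3), then crash (chronicle I #5, chronicle II #4), then crash (chronicle I #7, chronicle II #5), then crash (chronicle I #8, chronicle II #6), then ruling (chronicle I #9, chronicle II #7), then ruling (chronicle I #10, chronicle II #9), then crash (chronicle I #12, chronicle II #10), then ruling (chronicle I #14, chronicle II #11), then ruling (chronicle I #15, chronicle II #12) gives a common subsequence of length 9, and the DP table's final entry dp[16][13] is also 9, so no common subsequence is longer.

9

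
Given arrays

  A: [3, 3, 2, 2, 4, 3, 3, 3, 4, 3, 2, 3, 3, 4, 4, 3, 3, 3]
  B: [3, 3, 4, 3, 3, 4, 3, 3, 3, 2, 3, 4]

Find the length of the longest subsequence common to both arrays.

Taking 3 (A #1, B #1) → 3 (A #2, B #2) → 4 (A #5, B #3) → 3 (A #6, B #5) → 3 (A #7, B #7) → 3 (A #8, B #8) → 3 (A #10, B #9) → 2 (A #11, B #10) → 3 (A #13, B #11) → 4 (A #15, B #12) gives a common subsequence of length 10. dp[18][12] = 10 confirms this is the maximum.

10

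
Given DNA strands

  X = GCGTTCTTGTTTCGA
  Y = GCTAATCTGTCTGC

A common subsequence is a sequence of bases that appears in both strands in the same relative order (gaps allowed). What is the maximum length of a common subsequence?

Match G (X #1, Y #1), C (X #2, Y #2), T (X #4, Y #3), T (X #5, Y #6), C (X #6, Y #7), T (X #8, Y #8), G (X #9, Y #9), T (X #10, Y #10), T (X #11, Y #12), C (X #13, Y #14) — 10 bases in the same relative order in both, and the DP table's final entry dp[15][14] is also 10, so no common subsequence is longer.

10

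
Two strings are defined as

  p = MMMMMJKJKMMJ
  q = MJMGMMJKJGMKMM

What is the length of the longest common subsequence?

Pick M (p #1, q #1); then M (p #2, q #3); then M (p #4, q #5); then M (p #5, q #6); then J (p #6, q #7); then K (p #7, q #8); then J (p #8, q #9); then K (p #9, q #12); then M (p #10, q #13); then M (p #11, q #14); all 10 characters appear in both, in order. The LCS DP gives dp[12][14] = 10, so this is optimal.

10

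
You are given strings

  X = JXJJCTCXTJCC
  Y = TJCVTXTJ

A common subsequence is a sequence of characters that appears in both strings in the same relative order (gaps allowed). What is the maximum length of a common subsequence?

6

Let dp[i][j] be the LCS length of the first i characters of X and the first j characters of Y. dp[i][j] = dp[i-1][j-1]+1 when the i-th and j-th characters match, else max(dp[i-1][j], dp[i][j-1]).
    ·  T  J  C  V  T  X  T  J
 ·  0  0  0  0  0  0  0  0  0
 J  0  0  1  1  1  1  1  1  1
 X  0  0  1  1  1  1  2  2  2
 J  0  0  1  1  1  1  2  2  3
 J  0  0  1  1  1  1  2  2  3
 C  0  0  1  2  2  2  2  2  3
 T  0  1  1  2  2  3  3  3  3
 C  0  1  1  2  2  3  3  3  3
 X  0  1  1  2  2  3  4  4  4
 T  0  1  1  2  2  3  4  5  5
 J  0  1  2  2  2  3  4  5  6
 C  0  1  2  3  3  3  4  5  6
 C  0  1  2  3  3  3  4  5  6
dp[12][8] = 6. One LCS (by backtracking along matches): JCTXTJ.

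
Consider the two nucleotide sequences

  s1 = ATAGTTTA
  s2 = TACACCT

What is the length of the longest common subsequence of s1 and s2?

3

Let dp[i][j] be the LCS length of the first i bases of s1 and the first j bases of s2. dp[i][j] = dp[i-1][j-1]+1 when the i-th and j-th bases match, else max(dp[i-1][j], dp[i][j-1]).
    ·  T  A  C  A  C  C  T
 ·  0  0  0  0  0  0  0  0
 A  0  0  1  1  1  1  1  1
 T  0  1  1  1  1  1  1  2
 A  0  1  2  2  2  2  2  2
 G  0  1  2  2  2  2  2  2
 T  0  1  2  2  2  2  2  3
 T  0  1  2  2  2  2  2  3
 T  0  1  2  2  2  2  2  3
 A  0  1  2  2  3  3  3  3
dp[8][7] = 3. One LCS (by backtracking along matches): AAT.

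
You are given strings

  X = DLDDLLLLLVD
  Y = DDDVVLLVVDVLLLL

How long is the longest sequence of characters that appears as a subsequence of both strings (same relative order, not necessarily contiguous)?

One common subsequence of length 8: D at X[1]=Y[1], D at X[3]=Y[2], D at X[4]=Y[3], L at X[5]=Y[7], L at X[6]=Y[12], L at X[7]=Y[13], L at X[8]=Y[14], L at X[9]=Y[15]. Since dp[11][15] = 8, nothing longer is possible.

8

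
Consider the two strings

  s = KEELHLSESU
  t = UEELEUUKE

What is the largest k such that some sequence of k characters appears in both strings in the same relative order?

Taking E at s[2]=t[2] → E at s[3]=t[3] → L at s[6]=t[4] → E at s[8]=t[5] → U at s[10]=t[7] gives a common subsequence of length 5, and the DP table's final entry dp[10][9] is also 5, so no common subsequence is longer.

5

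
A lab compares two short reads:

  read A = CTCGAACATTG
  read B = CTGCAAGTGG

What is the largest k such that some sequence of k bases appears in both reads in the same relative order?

Match C (read A #1, read B #1), T (read A #2, read B #2), C (read A #3, read B #4), A (read A #5, read B #5), A (read A #6, read B #6), T (read A #9, read B #8), G (read A #11, read B #10) — 7 bases in the same relative order in both. dp[11][10] = 7 confirms this is the maximum.

7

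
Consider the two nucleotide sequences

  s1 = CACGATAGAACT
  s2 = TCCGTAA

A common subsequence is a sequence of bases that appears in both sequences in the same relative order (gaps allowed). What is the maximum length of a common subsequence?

Let dp[i][j] be the LCS length of the first i bases of s1 and the first j bases of s2. dp[i][j] = dp[i-1][j-1]+1 when the i-th and j-th bases match, else max(dp[i-1][j], dp[i][j-1]).
    ·  T  C  C  G  T  A  A
 ·  0  0  0  0  0  0  0  0
 C  0  0  1  1  1  1  1  1
 A  0  0  1  1  1  1  2  2
 C  0  0  1  2  2  2  2  2
 G  0  0  1  2  3  3  3  3
 A  0  0  1  2  3  3  4  4
 T  0  1  1  2  3  4  4  4
 A  0  1  1  2  3  4  5  5
 G  0  1  1  2  3  4  5  5
 A  0  1  1  2  3  4  5  6
 A  0  1  1  2  3  4  5  6
 C  0  1  2  2  3  4  5  6
 T  0  1  2  2  3  4  5  6
dp[12][7] = 6. One LCS (by backtracking along matches): CCGTAA.

6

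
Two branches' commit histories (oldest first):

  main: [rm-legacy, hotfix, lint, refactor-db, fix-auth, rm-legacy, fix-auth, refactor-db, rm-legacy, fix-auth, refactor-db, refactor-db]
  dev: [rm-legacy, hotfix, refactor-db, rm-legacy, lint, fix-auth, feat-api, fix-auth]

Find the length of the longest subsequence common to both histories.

Taking rm-legacy [1,1]; then hotfix [2,2]; then refactor-db [4,3]; then rm-legacy [6,4]; then fix-auth [7,6]; then fix-auth [10,8] gives a common subsequence of length 6. Since dp[12][8] = 6, nothing longer is possible.

6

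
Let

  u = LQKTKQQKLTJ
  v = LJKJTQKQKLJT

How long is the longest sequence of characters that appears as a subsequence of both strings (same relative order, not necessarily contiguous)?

Match L [1,1] → K [3,3] → T [4,5] → K [5,7] → Q [7,8] → K [8,9] → L [9,10] → T [10,12] — 8 characters in the same relative order in both. Since dp[11][12] = 8, nothing longer is possible.

8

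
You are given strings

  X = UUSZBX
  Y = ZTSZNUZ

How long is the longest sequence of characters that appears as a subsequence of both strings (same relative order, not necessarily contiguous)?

2

Taking U [2,6], then Z [4,7] gives a common subsequence of length 2, and the DP table's final entry dp[6][7] is also 2, so no common subsequence is longer.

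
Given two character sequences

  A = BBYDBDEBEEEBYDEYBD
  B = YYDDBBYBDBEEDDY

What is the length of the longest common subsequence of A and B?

One common subsequence of length 10: B [1,5], B [2,6], Y [3,7], B [5,8], D [6,9], B [8,10], E [9,11], E [10,12], D [14,14], Y [16,15]. dp[18][15] = 10 confirms this is the maximum.

10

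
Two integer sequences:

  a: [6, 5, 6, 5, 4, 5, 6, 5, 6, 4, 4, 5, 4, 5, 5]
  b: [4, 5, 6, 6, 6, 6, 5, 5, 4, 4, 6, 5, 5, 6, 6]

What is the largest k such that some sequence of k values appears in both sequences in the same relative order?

8

Match 6 (a #1, b #5) → 6 (a #3, b #6) → 5 (a #6, b #7) → 5 (a #8, b #8) → 4 (a #10, b #9) → 4 (a #11, b #10) → 5 (a #12, b #12) → 5 (a #14, b #13) — 8 values in the same relative order in both, and the DP table's final entry dp[15][15] is also 8, so no common subsequence is longer.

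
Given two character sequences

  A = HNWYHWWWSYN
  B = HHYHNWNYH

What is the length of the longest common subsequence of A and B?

Taking H [1,4]; then N [2,5]; then W [3,6]; then Y [4,8]; then H [5,9] gives a common subsequence of length 5. Since dp[11][9] = 5, nothing longer is possible.

5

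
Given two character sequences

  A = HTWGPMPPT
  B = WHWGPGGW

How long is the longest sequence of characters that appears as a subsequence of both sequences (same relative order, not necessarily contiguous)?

Pick H [1,2], W [3,3], G [4,4], P [5,5]; all 4 characters appear in both, in order. dp[9][8] = 4 confirms this is the maximum.

4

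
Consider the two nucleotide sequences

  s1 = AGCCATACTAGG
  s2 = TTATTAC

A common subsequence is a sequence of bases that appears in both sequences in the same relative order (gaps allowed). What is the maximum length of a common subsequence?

Let dp[i][j] be the LCS length of the first i bases of s1 and the first j bases of s2. dp[i][j] = dp[i-1][j-1]+1 when the i-th and j-th bases match, else max(dp[i-1][j], dp[i][j-1]).
    ·  T  T  A  T  T  A  C
 ·  0  0  0  0  0  0  0  0
 A  0  0  0  1  1  1  1  1
 G  0  0  0  1  1  1  1  1
 C  0  0  0  1  1  1  1  2
 C  0  0  0  1  1  1  1  2
 A  0  0  0  1  1  1  2  2
 T  0  1  1  1  2  2  2  2
 A  0  1  1  2  2  2  3  3
 C  0  1  1  2  2  2  3  4
 T  0  1  2  2  3  3  3  4
 A  0  1  2  3  3  3  4  4
 G  0  1  2  3  3  3  4  4
 G  0  1  2  3  3  3  4  4
dp[12][7] = 4. One LCS (by backtracking along matches): ATAC.

4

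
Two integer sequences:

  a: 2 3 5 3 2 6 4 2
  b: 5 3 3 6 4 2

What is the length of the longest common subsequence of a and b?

Pick 3 (a #2, b #2), 3 (a #4, b #3), 6 (a #6, b #4), 4 (a #7, b #5), 2 (a #8, b #6); all 5 values appear in both, in order. The LCS DP gives dp[8][6] = 5, so this is optimal.

5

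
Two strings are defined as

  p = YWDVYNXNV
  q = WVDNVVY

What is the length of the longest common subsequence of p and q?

Match W (p #2, q #1) → D (p #3, q #3) → V (p #4, q #6) → Y (p #5, q #7) — 4 characters in the same relative order in both, and the DP table's final entry dp[9][7] is also 4, so no common subsequence is longer.

4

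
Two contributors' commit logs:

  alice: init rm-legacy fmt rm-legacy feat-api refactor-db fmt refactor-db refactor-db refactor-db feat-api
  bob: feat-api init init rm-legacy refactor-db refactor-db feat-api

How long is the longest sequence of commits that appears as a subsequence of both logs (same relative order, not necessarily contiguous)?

Match init (alice #1, bob #3); then rm-legacy (alice #4, bob #4); then refactor-db (alice #9, bob #5); then refactor-db (alice #10, bob #6); then feat-api (alice #11, bob #7) — 5 commits in the same relative order in both. dp[11][7] = 5 confirms this is the maximum.

5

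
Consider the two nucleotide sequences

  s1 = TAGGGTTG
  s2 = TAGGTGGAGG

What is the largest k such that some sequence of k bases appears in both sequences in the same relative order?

Let dp[i][j] be the LCS length of the first i bases of s1 and the first j bases of s2. dp[i][j] = dp[i-1][j-1]+1 when the i-th and j-th bases match, else max(dp[i-1][j], dp[i][j-1]).
    ·  T  A  G  G  T  G  G  A  G  G
 ·  0  0  0  0  0  0  0  0  0  0  0
 T  0  1  1  1  1  1  1  1  1  1  1
 A  0  1  2  2  2  2  2  2  2  2  2
 G  0  1  2  3  3  3  3  3  3  3  3
 G  0  1  2  3  4  4  4  4  4  4  4
 G  0  1  2  3  4  4  5  5  5  5  5
 T  0  1  2  3  4  5  5  5  5  5  5
 T  0  1  2  3  4  5  5  5  5  5  5
 G  0  1  2  3  4  5  6  6  6  6  6
dp[8][10] = 6. One LCS (by backtracking along matches): TAGGGG.

6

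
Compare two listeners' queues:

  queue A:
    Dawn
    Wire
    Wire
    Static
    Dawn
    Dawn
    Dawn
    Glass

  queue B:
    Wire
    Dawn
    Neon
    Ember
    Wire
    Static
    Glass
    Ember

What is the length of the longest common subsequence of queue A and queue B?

4

Match Dawn at queue A[1]=queue B[2]; then Wire at queue A[3]=queue B[5]; then Static at queue A[4]=queue B[6]; then Glass at queue A[8]=queue B[7] — 4 songs in the same relative order in both, and the DP table's final entry dp[8][8] is also 4, so no common subsequence is longer.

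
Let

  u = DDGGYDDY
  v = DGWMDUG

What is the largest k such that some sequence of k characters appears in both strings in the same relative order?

Let dp[i][j] be the LCS length of the first i characters of u and the first j characters of v. dp[i][j] = dp[i-1][j-1]+1 when the i-th and j-th characters match, else max(dp[i-1][j], dp[i][j-1]).
    ·  D  G  W  M  D  U  G
 ·  0  0  0  0  0  0  0  0
 D  0  1  1  1  1  1  1  1
 D  0  1  1  1  1  2  2  2
 G  0  1  2  2  2  2  2  3
 G  0  1  2  2  2  2  2  3
 Y  0  1  2  2  2  2  2  3
 D  0  1  2  2  2  3  3  3
 D  0  1  2  2  2  3  3  3
 Y  0  1  2  2  2  3  3  3
dp[8][7] = 3. One LCS (by backtracking along matches): DDG.

3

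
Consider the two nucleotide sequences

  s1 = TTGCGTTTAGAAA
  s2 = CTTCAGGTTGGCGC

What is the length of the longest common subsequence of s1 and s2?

7

Match T [1,2], then T [2,3], then G [3,6], then G [5,7], then T [6,8], then T [7,9], then G [10,13] — 7 bases in the same relative order in both. dp[13][14] = 7 confirms this is the maximum.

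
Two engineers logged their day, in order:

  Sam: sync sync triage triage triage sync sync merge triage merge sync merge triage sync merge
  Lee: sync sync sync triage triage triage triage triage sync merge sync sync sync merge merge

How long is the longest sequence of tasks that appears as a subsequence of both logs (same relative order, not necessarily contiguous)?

10

Pick sync [1,2], sync [2,3], triage [3,6], triage [4,7], triage [5,8], sync [6,11], sync [7,12], sync [11,13], merge [12,14], merge [15,15]; all 10 tasks appear in both, in order. Since dp[15][15] = 10, nothing longer is possible.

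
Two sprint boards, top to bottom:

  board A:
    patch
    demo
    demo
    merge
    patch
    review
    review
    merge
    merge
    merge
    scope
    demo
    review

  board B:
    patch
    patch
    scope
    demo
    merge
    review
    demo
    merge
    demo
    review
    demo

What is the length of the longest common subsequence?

7

Pick patch (board A #1, board B #2) → demo (board A #3, board B #4) → merge (board A #4, board B #5) → review (board A #6, board B #6) → merge (board A #10, board B #8) → demo (board A #12, board B #9) → review (board A #13, board B #10); all 7 tasks appear in both, in order. Since dp[13][11] = 7, nothing longer is possible.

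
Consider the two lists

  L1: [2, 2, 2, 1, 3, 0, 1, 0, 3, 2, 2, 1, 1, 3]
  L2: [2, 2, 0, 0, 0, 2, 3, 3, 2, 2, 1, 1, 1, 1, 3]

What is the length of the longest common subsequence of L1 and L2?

10

One common subsequence of length 10: 2 [1,1] → 2 [2,2] → 2 [3,6] → 3 [5,7] → 3 [9,8] → 2 [10,9] → 2 [11,10] → 1 [12,13] → 1 [13,14] → 3 [14,15]. dp[14][15] = 10 confirms this is the maximum.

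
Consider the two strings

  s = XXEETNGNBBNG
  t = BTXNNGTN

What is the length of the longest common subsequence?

Taking X (s #1, t #3), then N (s #6, t #5), then G (s #7, t #6), then N (s #11, t #8) gives a common subsequence of length 4. dp[12][8] = 4 confirms this is the maximum.

4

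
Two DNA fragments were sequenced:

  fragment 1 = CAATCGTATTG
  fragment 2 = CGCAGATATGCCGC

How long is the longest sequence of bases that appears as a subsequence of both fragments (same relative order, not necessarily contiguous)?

7

One common subsequence of length 7: C [1,3], then A [2,4], then A [3,6], then T [7,7], then A [8,8], then T [9,9], then G [11,13]. dp[11][14] = 7 confirms this is the maximum.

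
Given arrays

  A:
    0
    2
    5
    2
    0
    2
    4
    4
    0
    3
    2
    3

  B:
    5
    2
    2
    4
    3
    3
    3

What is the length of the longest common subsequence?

Taking 5 at A[3]=B[1], then 2 at A[4]=B[2], then 2 at A[6]=B[3], then 4 at A[7]=B[4], then 3 at A[10]=B[6], then 3 at A[12]=B[7] gives a common subsequence of length 6. Since dp[12][7] = 6, nothing longer is possible.

6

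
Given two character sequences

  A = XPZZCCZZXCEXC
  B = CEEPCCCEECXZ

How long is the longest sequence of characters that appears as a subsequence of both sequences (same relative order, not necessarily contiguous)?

6

Match P [2,4], then C [5,5], then C [6,6], then C [10,7], then E [11,9], then X [12,11] — 6 characters in the same relative order in both. Since dp[13][12] = 6, nothing longer is possible.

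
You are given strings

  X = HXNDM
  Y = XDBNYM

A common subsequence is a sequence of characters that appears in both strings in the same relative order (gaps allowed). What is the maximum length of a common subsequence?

3

One common subsequence of length 3: X (X #2, Y #1); then N (X #3, Y #4); then M (X #5, Y #6), and the DP table's final entry dp[5][6] is also 3, so no common subsequence is longer.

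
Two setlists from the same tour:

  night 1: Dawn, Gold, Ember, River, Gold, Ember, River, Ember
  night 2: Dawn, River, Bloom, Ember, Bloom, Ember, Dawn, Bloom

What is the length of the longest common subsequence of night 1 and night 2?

Pick Dawn [1,1] → River [4,2] → Ember [6,4] → Ember [8,6]; all 4 songs appear in both, in order, and the DP table's final entry dp[8][8] is also 4, so no common subsequence is longer.

4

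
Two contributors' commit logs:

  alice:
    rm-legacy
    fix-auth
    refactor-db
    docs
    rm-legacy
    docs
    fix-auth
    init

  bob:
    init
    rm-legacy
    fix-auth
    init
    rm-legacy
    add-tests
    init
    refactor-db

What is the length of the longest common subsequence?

4

Pick rm-legacy (alice #1, bob #2) → fix-auth (alice #2, bob #3) → rm-legacy (alice #5, bob #5) → init (alice #8, bob #7); all 4 commits appear in both, in order. Since dp[8][8] = 4, nothing longer is possible.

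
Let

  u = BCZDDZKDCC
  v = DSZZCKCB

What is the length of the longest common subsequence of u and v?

4

Taking Z (u #3, v #3); then Z (u #6, v #4); then K (u #7, v #6); then C (u #9, v #7) gives a common subsequence of length 4. dp[10][8] = 4 confirms this is the maximum.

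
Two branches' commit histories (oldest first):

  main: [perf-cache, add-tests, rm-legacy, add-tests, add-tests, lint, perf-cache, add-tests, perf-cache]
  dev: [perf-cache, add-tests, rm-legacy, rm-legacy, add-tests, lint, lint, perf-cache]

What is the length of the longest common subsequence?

6

One common subsequence of length 6: perf-cache at main[1]=dev[1], add-tests at main[2]=dev[2], rm-legacy at main[3]=dev[4], add-tests at main[4]=dev[5], lint at main[6]=dev[7], perf-cache at main[9]=dev[8]. The LCS DP gives dp[9][8] = 6, so this is optimal.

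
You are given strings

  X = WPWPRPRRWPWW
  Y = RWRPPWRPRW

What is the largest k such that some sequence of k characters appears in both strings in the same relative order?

7

Match W at X[1]=Y[2] → P at X[2]=Y[5] → W at X[3]=Y[6] → R at X[5]=Y[7] → P at X[6]=Y[8] → R at X[8]=Y[9] → W at X[12]=Y[10] — 7 characters in the same relative order in both. The LCS DP gives dp[12][10] = 7, so this is optimal.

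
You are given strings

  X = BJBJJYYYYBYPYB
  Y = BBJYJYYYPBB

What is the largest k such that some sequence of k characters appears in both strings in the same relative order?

9

One common subsequence of length 9: B [1,1] → B [3,2] → J [4,3] → J [5,5] → Y [6,6] → Y [7,7] → Y [8,8] → B [10,10] → B [14,11]. The LCS DP gives dp[14][11] = 9, so this is optimal.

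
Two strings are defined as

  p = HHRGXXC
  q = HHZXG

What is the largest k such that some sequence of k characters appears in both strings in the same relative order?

3

Taking H [1,1] → H [2,2] → G [4,5] gives a common subsequence of length 3. dp[7][5] = 3 confirms this is the maximum.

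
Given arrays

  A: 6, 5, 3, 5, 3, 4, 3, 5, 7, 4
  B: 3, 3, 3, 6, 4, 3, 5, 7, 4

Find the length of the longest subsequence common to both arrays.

7

One common subsequence of length 7: 3 [3,2], then 3 [5,3], then 4 [6,5], then 3 [7,6], then 5 [8,7], then 7 [9,8], then 4 [10,9]. Since dp[10][9] = 7, nothing longer is possible.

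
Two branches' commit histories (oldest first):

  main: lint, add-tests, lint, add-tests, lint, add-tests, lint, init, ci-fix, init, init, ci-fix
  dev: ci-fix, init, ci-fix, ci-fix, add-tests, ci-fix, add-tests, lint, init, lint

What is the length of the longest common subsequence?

4

Pick add-tests (main #2, dev #5), add-tests (main #4, dev #7), lint (main #5, dev #8), lint (main #7, dev #10); all 4 commits appear in both, in order. Since dp[12][10] = 4, nothing longer is possible.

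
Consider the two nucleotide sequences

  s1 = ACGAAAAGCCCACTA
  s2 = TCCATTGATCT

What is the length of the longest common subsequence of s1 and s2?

Taking C (s1 #2, s2 #3); then A (s1 #4, s2 #4); then G (s1 #8, s2 #7); then A (s1 #12, s2 #8); then C (s1 #13, s2 #10); then T (s1 #14, s2 #11) gives a common subsequence of length 6, and the DP table's final entry dp[15][11] is also 6, so no common subsequence is longer.

6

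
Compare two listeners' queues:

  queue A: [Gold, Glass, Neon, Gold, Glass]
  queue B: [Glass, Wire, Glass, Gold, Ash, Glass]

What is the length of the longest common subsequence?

Taking Glass [2,3], Gold [4,4], Glass [5,6] gives a common subsequence of length 3. Since dp[5][6] = 3, nothing longer is possible.

3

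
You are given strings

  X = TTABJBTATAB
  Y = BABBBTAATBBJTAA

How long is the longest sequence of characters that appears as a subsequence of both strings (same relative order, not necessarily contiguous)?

7

Taking T [1,6]; then T [2,9]; then B [4,11]; then J [5,12]; then T [7,13]; then A [8,14]; then A [10,15] gives a common subsequence of length 7. Since dp[11][15] = 7, nothing longer is possible.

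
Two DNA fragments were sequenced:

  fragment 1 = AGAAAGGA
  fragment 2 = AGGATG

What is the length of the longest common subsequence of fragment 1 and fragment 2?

4

One common subsequence of length 4: A (fragment 1 #1, fragment 2 #1); then G (fragment 1 #2, fragment 2 #3); then A (fragment 1 #3, fragment 2 #4); then G (fragment 1 #7, fragment 2 #6). The LCS DP gives dp[8][6] = 4, so this is optimal.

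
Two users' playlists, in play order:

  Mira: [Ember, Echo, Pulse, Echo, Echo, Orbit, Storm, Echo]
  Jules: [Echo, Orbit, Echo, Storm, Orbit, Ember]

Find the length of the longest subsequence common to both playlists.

3

One common subsequence of length 3: Echo at Mira[2]=Jules[1], then Echo at Mira[4]=Jules[3], then Orbit at Mira[6]=Jules[5]. The LCS DP gives dp[8][6] = 3, so this is optimal.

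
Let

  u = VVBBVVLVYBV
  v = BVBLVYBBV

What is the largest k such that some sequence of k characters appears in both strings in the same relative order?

Taking V at u[2]=v[2] → B at u[4]=v[3] → L at u[7]=v[4] → V at u[8]=v[5] → Y at u[9]=v[6] → B at u[10]=v[8] → V at u[11]=v[9] gives a common subsequence of length 7. dp[11][9] = 7 confirms this is the maximum.

7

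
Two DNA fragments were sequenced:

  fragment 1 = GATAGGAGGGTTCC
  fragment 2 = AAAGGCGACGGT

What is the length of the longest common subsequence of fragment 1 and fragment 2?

Match A (fragment 1 #2, fragment 2 #2), A (fragment 1 #4, fragment 2 #3), G (fragment 1 #5, fragment 2 #5), G (fragment 1 #6, fragment 2 #7), A (fragment 1 #7, fragment 2 #8), G (fragment 1 #9, fragment 2 #10), G (fragment 1 #10, fragment 2 #11), T (fragment 1 #12, fragment 2 #12) — 8 bases in the same relative order in both. Since dp[14][12] = 8, nothing longer is possible.

8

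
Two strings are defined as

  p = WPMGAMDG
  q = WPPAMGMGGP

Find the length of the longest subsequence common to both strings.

6

Let dp[i][j] be the LCS length of the first i characters of p and the first j characters of q. dp[i][j] = dp[i-1][j-1]+1 when the i-th and j-th characters match, else max(dp[i-1][j], dp[i][j-1]).
    ·  W  P  P  A  M  G  M  G  G  P
 ·  0  0  0  0  0  0  0  0  0  0  0
 W  0  1  1  1  1  1  1  1  1  1  1
 P  0  1  2  2  2  2  2  2  2  2  2
 M  0  1  2  2  2  3  3  3  3  3  3
 G  0  1  2  2  2  3  4  4  4  4  4
 A  0  1  2  2  3  3  4  4  4  4  4
 M  0  1  2  2  3  4  4  5  5  5  5
 D  0  1  2  2  3  4  4  5  5  5  5
 G  0  1  2  2  3  4  5  5  6  6  6
dp[8][10] = 6. One LCS (by backtracking along matches): WPMGMG.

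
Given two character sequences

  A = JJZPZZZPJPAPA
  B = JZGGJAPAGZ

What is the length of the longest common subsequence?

6

Let dp[i][j] be the LCS length of the first i characters of A and the first j characters of B. dp[i][j] = dp[i-1][j-1]+1 when the i-th and j-th characters match, else max(dp[i-1][j], dp[i][j-1]).
    ·  J  Z  G  G  J  A  P  A  G  Z
 ·  0  0  0  0  0  0  0  0  0  0  0
 J  0  1  1  1  1  1  1  1  1  1  1
 J  0  1  1  1  1  2  2  2  2  2  2
 Z  0  1  2  2  2  2  2  2  2  2  3
 P  0  1  2  2  2  2  2  3  3  3  3
 Z  0  1  2  2  2  2  2  3  3  3  4
 Z  0  1  2  2  2  2  2  3  3  3  4
 Z  0  1  2  2  2  2  2  3  3  3  4
 P  0  1  2  2  2  2  2  3  3  3  4
 J  0  1  2  2  2  3  3  3  3  3  4
 P  0  1  2  2  2  3  3  4  4  4  4
 A  0  1  2  2  2  3  4  4  5  5  5
 P  0  1  2  2  2  3  4  5  5  5  5
 A  0  1  2  2  2  3  4  5  6  6  6
dp[13][10] = 6. One LCS (by backtracking along matches): JZJAPA.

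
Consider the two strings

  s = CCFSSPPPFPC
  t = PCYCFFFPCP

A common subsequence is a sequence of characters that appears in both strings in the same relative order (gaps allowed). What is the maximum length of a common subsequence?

Taking C [1,2]; then C [2,4]; then F [3,6]; then F [9,7]; then P [10,8]; then C [11,9] gives a common subsequence of length 6. The LCS DP gives dp[11][10] = 6, so this is optimal.

6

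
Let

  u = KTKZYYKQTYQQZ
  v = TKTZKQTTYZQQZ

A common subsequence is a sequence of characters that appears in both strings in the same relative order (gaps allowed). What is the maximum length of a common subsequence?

Match K at u[1]=v[2] → T at u[2]=v[3] → Z at u[4]=v[4] → K at u[7]=v[5] → Q at u[8]=v[6] → T at u[9]=v[8] → Y at u[10]=v[9] → Q at u[11]=v[11] → Q at u[12]=v[12] → Z at u[13]=v[13] — 10 characters in the same relative order in both. The LCS DP gives dp[13][13] = 10, so this is optimal.

10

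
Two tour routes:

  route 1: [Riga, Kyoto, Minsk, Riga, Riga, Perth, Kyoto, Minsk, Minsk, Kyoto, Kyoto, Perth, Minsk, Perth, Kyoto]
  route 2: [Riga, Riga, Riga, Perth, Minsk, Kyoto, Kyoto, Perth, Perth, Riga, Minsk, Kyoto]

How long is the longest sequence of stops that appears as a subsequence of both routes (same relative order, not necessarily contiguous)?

10

Pick Riga at route 1[1]=route 2[1], Riga at route 1[4]=route 2[2], Riga at route 1[5]=route 2[3], Perth at route 1[6]=route 2[4], Minsk at route 1[9]=route 2[5], Kyoto at route 1[10]=route 2[6], Kyoto at route 1[11]=route 2[7], Perth at route 1[12]=route 2[9], Minsk at route 1[13]=route 2[11], Kyoto at route 1[15]=route 2[12]; all 10 stops appear in both, in order, and the DP table's final entry dp[15][12] is also 10, so no common subsequence is longer.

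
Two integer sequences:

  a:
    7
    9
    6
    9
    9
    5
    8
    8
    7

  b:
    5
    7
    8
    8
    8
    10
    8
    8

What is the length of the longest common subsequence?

One common subsequence of length 3: 7 (a #1, b #2), 8 (a #7, b #7), 8 (a #8, b #8). Since dp[9][8] = 3, nothing longer is possible.

3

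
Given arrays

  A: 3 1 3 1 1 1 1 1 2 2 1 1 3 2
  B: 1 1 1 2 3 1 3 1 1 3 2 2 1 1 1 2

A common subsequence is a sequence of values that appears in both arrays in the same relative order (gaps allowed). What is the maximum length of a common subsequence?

11

Pick 1 [2,1] → 1 [4,2] → 1 [5,3] → 1 [6,6] → 1 [7,8] → 1 [8,9] → 2 [9,11] → 2 [10,12] → 1 [11,14] → 1 [12,15] → 2 [14,16]; all 11 values appear in both, in order. The LCS DP gives dp[14][16] = 11, so this is optimal.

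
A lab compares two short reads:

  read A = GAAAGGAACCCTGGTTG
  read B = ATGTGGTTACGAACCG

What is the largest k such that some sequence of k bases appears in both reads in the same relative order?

8

One common subsequence of length 8: G at read A[1]=read B[6] → A at read A[2]=read B[9] → G at read A[6]=read B[11] → A at read A[7]=read B[12] → A at read A[8]=read B[13] → C at read A[10]=read B[14] → C at read A[11]=read B[15] → G at read A[17]=read B[16], and the DP table's final entry dp[17][16] is also 8, so no common subsequence is longer.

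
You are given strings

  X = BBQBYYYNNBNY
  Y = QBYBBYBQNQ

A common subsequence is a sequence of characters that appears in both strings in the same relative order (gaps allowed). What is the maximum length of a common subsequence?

Taking B [1,2]; then B [2,4]; then B [4,5]; then Y [7,6]; then B [10,7]; then N [11,9] gives a common subsequence of length 6. The LCS DP gives dp[12][10] = 6, so this is optimal.

6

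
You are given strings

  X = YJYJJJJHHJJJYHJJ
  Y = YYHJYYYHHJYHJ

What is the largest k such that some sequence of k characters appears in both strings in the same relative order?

Pick Y (X #1, Y #2); then J (X #2, Y #4); then Y (X #3, Y #7); then H (X #8, Y #8); then H (X #9, Y #9); then J (X #12, Y #10); then Y (X #13, Y #11); then H (X #14, Y #12); then J (X #16, Y #13); all 9 characters appear in both, in order. Since dp[16][13] = 9, nothing longer is possible.

9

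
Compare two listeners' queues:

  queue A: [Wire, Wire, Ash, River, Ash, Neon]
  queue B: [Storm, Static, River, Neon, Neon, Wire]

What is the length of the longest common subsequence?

2

One common subsequence of length 2: River at queue A[4]=queue B[3], Neon at queue A[6]=queue B[5]. The LCS DP gives dp[6][6] = 2, so this is optimal.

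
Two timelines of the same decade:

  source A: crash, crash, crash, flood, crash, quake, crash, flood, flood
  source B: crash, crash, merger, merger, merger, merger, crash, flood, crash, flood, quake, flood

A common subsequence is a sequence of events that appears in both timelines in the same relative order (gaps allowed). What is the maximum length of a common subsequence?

Match crash at source A[1]=source B[1], crash at source A[2]=source B[2], crash at source A[3]=source B[7], flood at source A[4]=source B[8], crash at source A[5]=source B[9], quake at source A[6]=source B[11], flood at source A[9]=source B[12] — 7 events in the same relative order in both. Since dp[9][12] = 7, nothing longer is possible.

7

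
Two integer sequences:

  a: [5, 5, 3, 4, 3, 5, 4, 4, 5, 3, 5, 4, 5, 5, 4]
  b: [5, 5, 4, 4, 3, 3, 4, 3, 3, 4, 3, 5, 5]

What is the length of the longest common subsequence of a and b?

9

One common subsequence of length 9: 5 at a[1]=b[1], 5 at a[2]=b[2], 3 at a[3]=b[6], 4 at a[4]=b[7], 3 at a[5]=b[9], 4 at a[8]=b[10], 3 at a[10]=b[11], 5 at a[13]=b[12], 5 at a[14]=b[13], and the DP table's final entry dp[15][13] is also 9, so no common subsequence is longer.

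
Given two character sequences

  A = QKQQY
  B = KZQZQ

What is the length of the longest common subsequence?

Pick K [2,1], Q [3,3], Q [4,5]; all 3 characters appear in both, in order. Since dp[5][5] = 3, nothing longer is possible.

3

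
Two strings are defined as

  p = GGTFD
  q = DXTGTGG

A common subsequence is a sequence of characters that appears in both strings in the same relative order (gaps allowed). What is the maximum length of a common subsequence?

2

One common subsequence of length 2: G (p #1, q #6) → G (p #2, q #7). The LCS DP gives dp[5][7] = 2, so this is optimal.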